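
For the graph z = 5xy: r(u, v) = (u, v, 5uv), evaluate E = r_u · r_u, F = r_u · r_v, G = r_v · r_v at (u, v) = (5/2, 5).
E = 626;  F = 625/2;  G = 629/4

Partials: r_u = (1, 0, 5*v), r_v = (0, 1, 5*u). As functions of (u, v):
  E = r_u · r_u = 25*v^2 + 1,
  F = r_u · r_v = 25*u*v,
  G = r_v · r_v = 25*u^2 + 1.
Evaluating at (u, v) = (5/2, 5): E = 626, F = 625/2, G = 629/4.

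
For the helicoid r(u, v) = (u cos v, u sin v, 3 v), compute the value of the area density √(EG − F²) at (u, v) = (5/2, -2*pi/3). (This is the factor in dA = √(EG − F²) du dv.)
√(EG − F²)|_{(5/2, -2*pi/3)} = sqrt(61)/2

E = 1, F = 0, G = u^2 + 9, so EG − F² = u^2 + 9. Taking the positive square root: √(EG − F²) = sqrt(u^2 + 9). At (u, v) = (5/2, -2*pi/3): sqrt(61)/2.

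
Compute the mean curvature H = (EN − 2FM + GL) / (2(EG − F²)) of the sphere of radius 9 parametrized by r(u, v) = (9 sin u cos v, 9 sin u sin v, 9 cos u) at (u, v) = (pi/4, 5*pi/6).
H = -1/9

With E = 81, F = 0, G = 81*sin(u)^2, L = -9*sin(u)/Abs(sin(u)), M = 0, N = -9*sin(u)^3/Abs(sin(u)), assemble
  H = (EN − 2FM + GL) / (2(EG − F²)) = -sin(u)/(9*Abs(sin(u))).
At (u, v) = (pi/4, 5*pi/6): H = -1/9.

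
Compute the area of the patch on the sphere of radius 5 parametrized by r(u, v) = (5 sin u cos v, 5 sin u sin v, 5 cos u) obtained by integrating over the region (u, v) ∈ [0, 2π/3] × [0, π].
Area = 75*pi/2

Area = ∫∫ √(EG − F²) du dv with √(EG − F²) = 25*Abs(sin(u)). Integrating over [0, 2π/3] × [0, π] gives 75*pi/2.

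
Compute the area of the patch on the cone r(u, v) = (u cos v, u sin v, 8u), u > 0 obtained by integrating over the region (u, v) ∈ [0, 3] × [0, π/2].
Area = 9*sqrt(65)*pi/4

Area = ∫∫ √(EG − F²) du dv with √(EG − F²) = sqrt(65)*Abs(u). Integrating over [0, 3] × [0, π/2] gives 9*sqrt(65)*pi/4.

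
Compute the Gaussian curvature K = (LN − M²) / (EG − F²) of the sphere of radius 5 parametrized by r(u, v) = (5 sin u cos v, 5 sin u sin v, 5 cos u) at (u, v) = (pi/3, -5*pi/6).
K = 1/25

Coefficients of the first fundamental form: E = 25, F = 0, G = 25*sin(u)^2.
Coefficients of the second fundamental form: L = -5*sin(u)/Abs(sin(u)), M = 0, N = -5*sin(u)^3/Abs(sin(u)).
Assemble K = (LN − M²)/(EG − F²) = 1/25. At (u, v) = (pi/3, -5*pi/6): K = 1/25.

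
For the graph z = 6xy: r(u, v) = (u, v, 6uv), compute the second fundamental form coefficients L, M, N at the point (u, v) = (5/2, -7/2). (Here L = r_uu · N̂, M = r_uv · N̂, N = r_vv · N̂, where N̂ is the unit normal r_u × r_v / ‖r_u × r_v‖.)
L = 0;  M = 6*sqrt(667)/667;  N = 0

Compute the unit normal N̂(u, v) = (-6*v/sqrt(36*u^2 + 36*v^2 + 1), -6*u/sqrt(36*u^2 + 36*v^2 + 1), 1/sqrt(36*u^2 + 36*v^2 + 1)), and the second partials r_uu, r_uv, r_vv. Take dot products:
  L(u, v) = r_uu · N̂ = 0,
  M(u, v) = r_uv · N̂ = 6/sqrt(36*u^2 + 36*v^2 + 1),
  N(u, v) = r_vv · N̂ = 0.
Evaluating at (u, v) = (5/2, -7/2):
  L = 0, M = 6*sqrt(667)/667, N = 0.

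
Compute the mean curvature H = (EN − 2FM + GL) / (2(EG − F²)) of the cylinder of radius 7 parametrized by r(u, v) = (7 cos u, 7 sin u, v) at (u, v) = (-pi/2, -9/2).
H = -1/14

With E = 49, F = 0, G = 1, L = -7, M = 0, N = 0, assemble
  H = (EN − 2FM + GL) / (2(EG − F²)) = -1/14.
At (u, v) = (-pi/2, -9/2): H = -1/14.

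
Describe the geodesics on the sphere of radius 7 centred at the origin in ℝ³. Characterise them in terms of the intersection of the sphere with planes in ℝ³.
Geodesics on the sphere of radius 7 are great circles — circles of radius 7 obtained as the intersection of the sphere with planes through the origin (the centre of the sphere).

A curve α(t) of nonzero constant speed on the sphere of radius 7 is a geodesic iff its acceleration α̈ is everywhere normal to the surface, i.e. parallel to the radial vector α(t). Then d/dt(α × α̇) = α̇ × α̇ + α × α̈ = 0, so α × α̇ is a constant vector n ≠ 0 and α(t) · n = 0 for all t: α lies in the plane through the origin with normal n. The intersection of that plane with the sphere is a circle of radius 7 (a great circle). Conversely, a great circle traversed at constant speed has centripetal acceleration pointing at the origin, hence normal to the sphere, so every great circle is a geodesic.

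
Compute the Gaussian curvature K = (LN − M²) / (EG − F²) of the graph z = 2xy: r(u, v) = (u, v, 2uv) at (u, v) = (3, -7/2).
K = -1/1849

Coefficients of the first fundamental form: E = 4*v^2 + 1, F = 4*u*v, G = 4*u^2 + 1.
Coefficients of the second fundamental form: L = 0, M = 2/sqrt(4*u^2 + 4*v^2 + 1), N = 0.
Assemble K = (LN − M²)/(EG − F²) = -4/(16*u^4 + 32*u^2*v^2 + 8*u^2 + 16*v^4 + 8*v^2 + 1). At (u, v) = (3, -7/2): K = -1/1849.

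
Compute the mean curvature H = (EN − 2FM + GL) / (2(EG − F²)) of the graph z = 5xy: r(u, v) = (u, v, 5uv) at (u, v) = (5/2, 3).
H = -7500*sqrt(1529)/2337841

With E = 25*v^2 + 1, F = 25*u*v, G = 25*u^2 + 1, L = 0, M = 5/sqrt(25*u^2 + 25*v^2 + 1), N = 0, assemble
  H = (EN − 2FM + GL) / (2(EG − F²)) = -125*u*v/(25*u^2 + 25*v^2 + 1)^(3/2).
At (u, v) = (5/2, 3): H = -7500*sqrt(1529)/2337841.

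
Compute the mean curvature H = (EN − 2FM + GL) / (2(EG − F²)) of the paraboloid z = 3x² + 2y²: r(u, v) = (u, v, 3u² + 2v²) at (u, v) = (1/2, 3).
H = 65*sqrt(154)/3388

With E = 36*u^2 + 1, F = 24*u*v, G = 16*v^2 + 1, L = 6/sqrt(36*u^2 + 16*v^2 + 1), M = 0, N = 4/sqrt(36*u^2 + 16*v^2 + 1), assemble
  H = (EN − 2FM + GL) / (2(EG − F²)) = (72*u^2 + 48*v^2 + 5)/(36*u^2 + 16*v^2 + 1)^(3/2).
At (u, v) = (1/2, 3): H = 65*sqrt(154)/3388.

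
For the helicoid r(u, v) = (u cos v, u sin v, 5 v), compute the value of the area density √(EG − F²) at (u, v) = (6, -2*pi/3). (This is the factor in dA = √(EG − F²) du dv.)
√(EG − F²)|_{(6, -2*pi/3)} = sqrt(61)

E = 1, F = 0, G = u^2 + 25, so EG − F² = u^2 + 25. Taking the positive square root: √(EG − F²) = sqrt(u^2 + 25). At (u, v) = (6, -2*pi/3): sqrt(61).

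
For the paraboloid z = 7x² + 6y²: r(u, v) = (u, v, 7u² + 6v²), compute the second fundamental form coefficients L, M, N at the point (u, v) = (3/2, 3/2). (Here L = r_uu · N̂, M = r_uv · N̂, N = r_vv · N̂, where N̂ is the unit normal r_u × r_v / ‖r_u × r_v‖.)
L = 7*sqrt(766)/383;  M = 0;  N = 6*sqrt(766)/383

Compute the unit normal N̂(u, v) = (-14*u/sqrt(196*u^2 + 144*v^2 + 1), -12*v/sqrt(196*u^2 + 144*v^2 + 1), 1/sqrt(196*u^2 + 144*v^2 + 1)), and the second partials r_uu, r_uv, r_vv. Take dot products:
  L(u, v) = r_uu · N̂ = 14/sqrt(196*u^2 + 144*v^2 + 1),
  M(u, v) = r_uv · N̂ = 0,
  N(u, v) = r_vv · N̂ = 12/sqrt(196*u^2 + 144*v^2 + 1).
Evaluating at (u, v) = (3/2, 3/2):
  L = 7*sqrt(766)/383, M = 0, N = 6*sqrt(766)/383.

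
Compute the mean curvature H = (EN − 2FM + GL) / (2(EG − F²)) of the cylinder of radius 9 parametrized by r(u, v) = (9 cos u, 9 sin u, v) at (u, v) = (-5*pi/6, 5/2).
H = -1/18

With E = 81, F = 0, G = 1, L = -9, M = 0, N = 0, assemble
  H = (EN − 2FM + GL) / (2(EG − F²)) = -1/18.
At (u, v) = (-5*pi/6, 5/2): H = -1/18.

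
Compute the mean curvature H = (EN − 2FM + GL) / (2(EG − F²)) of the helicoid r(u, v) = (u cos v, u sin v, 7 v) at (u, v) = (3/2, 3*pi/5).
H = 0

With E = 1, F = 0, G = u^2 + 49, L = 0, M = -7/sqrt(u^2 + 49), N = 0, assemble
  H = (EN − 2FM + GL) / (2(EG − F²)) = 0.
At (u, v) = (3/2, 3*pi/5): H = 0.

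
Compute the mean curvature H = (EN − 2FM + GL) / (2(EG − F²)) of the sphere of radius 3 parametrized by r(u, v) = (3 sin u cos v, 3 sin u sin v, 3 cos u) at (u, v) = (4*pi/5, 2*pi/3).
H = -1/3

With E = 9, F = 0, G = 9*sin(u)^2, L = -3*sin(u)/Abs(sin(u)), M = 0, N = -3*sin(u)^3/Abs(sin(u)), assemble
  H = (EN − 2FM + GL) / (2(EG − F²)) = -sin(u)/(3*Abs(sin(u))).
At (u, v) = (4*pi/5, 2*pi/3): H = -1/3.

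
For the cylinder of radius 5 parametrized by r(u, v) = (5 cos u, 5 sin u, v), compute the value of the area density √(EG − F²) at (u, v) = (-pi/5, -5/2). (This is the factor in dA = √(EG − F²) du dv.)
√(EG − F²)|_{(-pi/5, -5/2)} = 5

E = 25, F = 0, G = 1, so EG − F² = 25. Taking the positive square root: √(EG − F²) = 5. At (u, v) = (-pi/5, -5/2): 5.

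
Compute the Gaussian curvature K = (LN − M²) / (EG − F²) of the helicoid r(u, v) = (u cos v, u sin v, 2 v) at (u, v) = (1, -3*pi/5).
K = -4/25

Coefficients of the first fundamental form: E = 1, F = 0, G = u^2 + 4.
Coefficients of the second fundamental form: L = 0, M = -2/sqrt(u^2 + 4), N = 0.
Assemble K = (LN − M²)/(EG − F²) = -4/(u^2 + 4)^2. At (u, v) = (1, -3*pi/5): K = -4/25.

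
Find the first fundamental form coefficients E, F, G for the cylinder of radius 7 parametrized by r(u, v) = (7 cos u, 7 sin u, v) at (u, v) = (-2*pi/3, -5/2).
E = 49;  F = 0;  G = 1

Partials: r_u = (-7*sin(u), 7*cos(u), 0), r_v = (0, 0, 1). As functions of (u, v):
  E = r_u · r_u = 49,
  F = r_u · r_v = 0,
  G = r_v · r_v = 1.
Evaluating at (u, v) = (-2*pi/3, -5/2): E = 49, F = 0, G = 1.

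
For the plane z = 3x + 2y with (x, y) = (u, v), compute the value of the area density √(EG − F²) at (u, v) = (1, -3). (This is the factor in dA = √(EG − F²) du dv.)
√(EG − F²)|_{(1, -3)} = sqrt(14)

E = 10, F = 6, G = 5, so EG − F² = 14. Taking the positive square root: √(EG − F²) = sqrt(14). At (u, v) = (1, -3): sqrt(14).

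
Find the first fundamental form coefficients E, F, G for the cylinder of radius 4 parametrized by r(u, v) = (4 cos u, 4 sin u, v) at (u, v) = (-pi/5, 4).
E = 16;  F = 0;  G = 1

Partials: r_u = (-4*sin(u), 4*cos(u), 0), r_v = (0, 0, 1). As functions of (u, v):
  E = r_u · r_u = 16,
  F = r_u · r_v = 0,
  G = r_v · r_v = 1.
Evaluating at (u, v) = (-pi/5, 4): E = 16, F = 0, G = 1.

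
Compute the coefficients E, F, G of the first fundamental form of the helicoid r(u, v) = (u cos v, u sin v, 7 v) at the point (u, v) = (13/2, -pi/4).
E = 1;  F = 0;  G = 365/4

Partials: r_u = (cos(v), sin(v), 0), r_v = (-u*sin(v), u*cos(v), 7). As functions of (u, v):
  E = r_u · r_u = 1,
  F = r_u · r_v = 0,
  G = r_v · r_v = u^2 + 49.
Evaluating at (u, v) = (13/2, -pi/4): E = 1, F = 0, G = 365/4.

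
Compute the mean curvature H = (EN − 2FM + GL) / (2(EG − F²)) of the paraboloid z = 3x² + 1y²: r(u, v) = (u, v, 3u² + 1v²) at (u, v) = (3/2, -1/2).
H = 88*sqrt(83)/6889

With E = 36*u^2 + 1, F = 12*u*v, G = 4*v^2 + 1, L = 6/sqrt(36*u^2 + 4*v^2 + 1), M = 0, N = 2/sqrt(36*u^2 + 4*v^2 + 1), assemble
  H = (EN − 2FM + GL) / (2(EG − F²)) = 4*(9*u^2 + 3*v^2 + 1)/(36*u^2 + 4*v^2 + 1)^(3/2).
At (u, v) = (3/2, -1/2): H = 88*sqrt(83)/6889.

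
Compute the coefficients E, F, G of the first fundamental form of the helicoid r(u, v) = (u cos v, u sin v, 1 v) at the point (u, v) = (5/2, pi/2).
E = 1;  F = 0;  G = 29/4

Partials: r_u = (cos(v), sin(v), 0), r_v = (-u*sin(v), u*cos(v), 1). As functions of (u, v):
  E = r_u · r_u = 1,
  F = r_u · r_v = 0,
  G = r_v · r_v = u^2 + 1.
Evaluating at (u, v) = (5/2, pi/2): E = 1, F = 0, G = 29/4.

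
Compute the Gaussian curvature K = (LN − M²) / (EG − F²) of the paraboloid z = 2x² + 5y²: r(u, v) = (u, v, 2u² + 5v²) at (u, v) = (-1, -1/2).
K = 10/441

Coefficients of the first fundamental form: E = 16*u^2 + 1, F = 40*u*v, G = 100*v^2 + 1.
Coefficients of the second fundamental form: L = 4/sqrt(16*u^2 + 100*v^2 + 1), M = 0, N = 10/sqrt(16*u^2 + 100*v^2 + 1).
Assemble K = (LN − M²)/(EG − F²) = 40/(256*u^4 + 3200*u^2*v^2 + 32*u^2 + 10000*v^4 + 200*v^2 + 1). At (u, v) = (-1, -1/2): K = 10/441.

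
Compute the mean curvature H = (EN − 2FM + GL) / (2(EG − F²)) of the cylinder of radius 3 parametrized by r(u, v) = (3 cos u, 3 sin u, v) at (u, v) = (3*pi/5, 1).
H = -1/6

With E = 9, F = 0, G = 1, L = -3, M = 0, N = 0, assemble
  H = (EN − 2FM + GL) / (2(EG − F²)) = -1/6.
At (u, v) = (3*pi/5, 1): H = -1/6.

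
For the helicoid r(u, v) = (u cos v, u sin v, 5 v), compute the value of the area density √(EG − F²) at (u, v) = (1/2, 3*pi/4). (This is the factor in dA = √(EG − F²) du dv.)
√(EG − F²)|_{(1/2, 3*pi/4)} = sqrt(101)/2

E = 1, F = 0, G = u^2 + 25, so EG − F² = u^2 + 25. Taking the positive square root: √(EG − F²) = sqrt(u^2 + 25). At (u, v) = (1/2, 3*pi/4): sqrt(101)/2.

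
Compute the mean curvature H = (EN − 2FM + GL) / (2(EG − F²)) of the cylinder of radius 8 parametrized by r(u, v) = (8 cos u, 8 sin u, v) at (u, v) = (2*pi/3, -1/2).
H = -1/16

With E = 64, F = 0, G = 1, L = -8, M = 0, N = 0, assemble
  H = (EN − 2FM + GL) / (2(EG − F²)) = -1/16.
At (u, v) = (2*pi/3, -1/2): H = -1/16.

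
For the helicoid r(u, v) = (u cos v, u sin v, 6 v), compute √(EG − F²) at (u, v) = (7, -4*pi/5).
√(EG − F²)|_{(7, -4*pi/5)} = sqrt(85)

E = 1, F = 0, G = u^2 + 36; EG − F² = u^2 + 36; √(EG − F²) = sqrt(u^2 + 36). At the given point: sqrt(85).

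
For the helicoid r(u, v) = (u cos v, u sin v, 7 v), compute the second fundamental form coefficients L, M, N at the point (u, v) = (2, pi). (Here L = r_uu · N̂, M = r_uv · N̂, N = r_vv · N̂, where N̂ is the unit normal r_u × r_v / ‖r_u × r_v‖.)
L = 0;  M = -7*sqrt(53)/53;  N = 0

Compute the unit normal N̂(u, v) = (7*sin(v)/sqrt(u^2 + 49), -7*cos(v)/sqrt(u^2 + 49), u/sqrt(u^2 + 49)), and the second partials r_uu, r_uv, r_vv. Take dot products:
  L(u, v) = r_uu · N̂ = 0,
  M(u, v) = r_uv · N̂ = -7/sqrt(u^2 + 49),
  N(u, v) = r_vv · N̂ = 0.
Evaluating at (u, v) = (2, pi):
  L = 0, M = -7*sqrt(53)/53, N = 0.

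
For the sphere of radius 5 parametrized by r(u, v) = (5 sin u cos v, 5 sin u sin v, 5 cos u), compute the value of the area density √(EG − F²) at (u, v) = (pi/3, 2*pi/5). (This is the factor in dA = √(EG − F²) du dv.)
√(EG − F²)|_{(pi/3, 2*pi/5)} = 25*sqrt(3)/2

E = 25, F = 0, G = 25*sin(u)^2, so EG − F² = 625*sin(u)^2. Taking the positive square root: √(EG − F²) = 25*Abs(sin(u)). At (u, v) = (pi/3, 2*pi/5): 25*sqrt(3)/2.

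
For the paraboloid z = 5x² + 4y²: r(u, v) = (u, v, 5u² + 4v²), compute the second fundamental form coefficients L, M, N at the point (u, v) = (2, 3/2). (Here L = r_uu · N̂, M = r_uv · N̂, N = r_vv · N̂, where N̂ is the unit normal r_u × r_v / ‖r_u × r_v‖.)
L = 2*sqrt(545)/109;  M = 0;  N = 8*sqrt(545)/545

Compute the unit normal N̂(u, v) = (-10*u/sqrt(100*u^2 + 64*v^2 + 1), -8*v/sqrt(100*u^2 + 64*v^2 + 1), 1/sqrt(100*u^2 + 64*v^2 + 1)), and the second partials r_uu, r_uv, r_vv. Take dot products:
  L(u, v) = r_uu · N̂ = 10/sqrt(100*u^2 + 64*v^2 + 1),
  M(u, v) = r_uv · N̂ = 0,
  N(u, v) = r_vv · N̂ = 8/sqrt(100*u^2 + 64*v^2 + 1).
Evaluating at (u, v) = (2, 3/2):
  L = 2*sqrt(545)/109, M = 0, N = 8*sqrt(545)/545.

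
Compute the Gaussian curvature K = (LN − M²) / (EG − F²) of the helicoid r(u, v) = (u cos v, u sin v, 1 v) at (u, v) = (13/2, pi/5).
K = -16/29929

Coefficients of the first fundamental form: E = 1, F = 0, G = u^2 + 1.
Coefficients of the second fundamental form: L = 0, M = -1/sqrt(u^2 + 1), N = 0.
Assemble K = (LN − M²)/(EG − F²) = -1/(u^2 + 1)^2. At (u, v) = (13/2, pi/5): K = -16/29929.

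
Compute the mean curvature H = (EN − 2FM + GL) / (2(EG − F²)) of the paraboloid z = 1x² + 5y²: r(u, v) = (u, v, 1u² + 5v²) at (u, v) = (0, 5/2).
H = 631*sqrt(626)/391876

With E = 4*u^2 + 1, F = 20*u*v, G = 100*v^2 + 1, L = 2/sqrt(4*u^2 + 100*v^2 + 1), M = 0, N = 10/sqrt(4*u^2 + 100*v^2 + 1), assemble
  H = (EN − 2FM + GL) / (2(EG − F²)) = 2*(10*u^2 + 50*v^2 + 3)/(4*u^2 + 100*v^2 + 1)^(3/2).
At (u, v) = (0, 5/2): H = 631*sqrt(626)/391876.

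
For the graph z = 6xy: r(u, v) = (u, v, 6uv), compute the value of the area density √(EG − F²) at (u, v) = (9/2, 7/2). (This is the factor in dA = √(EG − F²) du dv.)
√(EG − F²)|_{(9/2, 7/2)} = sqrt(1171)

E = 36*v^2 + 1, F = 36*u*v, G = 36*u^2 + 1, so EG − F² = 36*u^2 + 36*v^2 + 1. Taking the positive square root: √(EG − F²) = sqrt(36*u^2 + 36*v^2 + 1). At (u, v) = (9/2, 7/2): sqrt(1171).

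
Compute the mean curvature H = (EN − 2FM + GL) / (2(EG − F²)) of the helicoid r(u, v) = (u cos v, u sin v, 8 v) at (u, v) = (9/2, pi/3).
H = 0

With E = 1, F = 0, G = u^2 + 64, L = 0, M = -8/sqrt(u^2 + 64), N = 0, assemble
  H = (EN − 2FM + GL) / (2(EG − F²)) = 0.
At (u, v) = (9/2, pi/3): H = 0.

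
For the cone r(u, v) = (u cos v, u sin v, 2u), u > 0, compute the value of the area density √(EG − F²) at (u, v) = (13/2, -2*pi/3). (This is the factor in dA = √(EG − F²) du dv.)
√(EG − F²)|_{(13/2, -2*pi/3)} = 13*sqrt(5)/2

E = 5, F = 0, G = u^2, so EG − F² = 5*u^2. Taking the positive square root: √(EG − F²) = sqrt(5)*Abs(u). At (u, v) = (13/2, -2*pi/3): 13*sqrt(5)/2.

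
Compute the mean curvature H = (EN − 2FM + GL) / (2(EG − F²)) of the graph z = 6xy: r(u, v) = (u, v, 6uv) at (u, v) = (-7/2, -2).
H = -378*sqrt(586)/85849

With E = 36*v^2 + 1, F = 36*u*v, G = 36*u^2 + 1, L = 0, M = 6/sqrt(36*u^2 + 36*v^2 + 1), N = 0, assemble
  H = (EN − 2FM + GL) / (2(EG − F²)) = -216*u*v/(36*u^2 + 36*v^2 + 1)^(3/2).
At (u, v) = (-7/2, -2): H = -378*sqrt(586)/85849.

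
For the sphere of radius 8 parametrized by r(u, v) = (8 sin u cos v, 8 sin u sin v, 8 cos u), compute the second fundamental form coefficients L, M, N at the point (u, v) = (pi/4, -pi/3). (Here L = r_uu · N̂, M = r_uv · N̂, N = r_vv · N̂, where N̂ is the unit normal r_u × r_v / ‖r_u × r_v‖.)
L = -8;  M = 0;  N = -4

Compute the unit normal N̂(u, v) = (sin(u)^2*cos(v)/Abs(sin(u)), sin(u)^2*sin(v)/Abs(sin(u)), sin(2*u)/(2*Abs(sin(u)))), and the second partials r_uu, r_uv, r_vv. Take dot products:
  L(u, v) = r_uu · N̂ = -8*sin(u)/Abs(sin(u)),
  M(u, v) = r_uv · N̂ = 0,
  N(u, v) = r_vv · N̂ = -8*sin(u)^3/Abs(sin(u)).
Evaluating at (u, v) = (pi/4, -pi/3):
  L = -8, M = 0, N = -4.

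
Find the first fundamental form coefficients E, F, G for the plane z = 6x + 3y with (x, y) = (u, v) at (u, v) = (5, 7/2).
E = 37;  F = 18;  G = 10

Partials: r_u = (1, 0, 6), r_v = (0, 1, 3). As functions of (u, v):
  E = r_u · r_u = 37,
  F = r_u · r_v = 18,
  G = r_v · r_v = 10.
Evaluating at (u, v) = (5, 7/2): E = 37, F = 18, G = 10.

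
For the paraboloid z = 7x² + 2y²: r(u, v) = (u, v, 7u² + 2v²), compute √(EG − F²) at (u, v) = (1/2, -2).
√(EG − F²)|_{(1/2, -2)} = sqrt(114)

E = 196*u^2 + 1, F = 56*u*v, G = 16*v^2 + 1; EG − F² = 196*u^2 + 16*v^2 + 1; √(EG − F²) = sqrt(196*u^2 + 16*v^2 + 1). At the given point: sqrt(114).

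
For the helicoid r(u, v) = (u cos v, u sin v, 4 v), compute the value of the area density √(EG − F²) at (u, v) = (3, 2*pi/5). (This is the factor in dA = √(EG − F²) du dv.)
√(EG − F²)|_{(3, 2*pi/5)} = 5

E = 1, F = 0, G = u^2 + 16, so EG − F² = u^2 + 16. Taking the positive square root: √(EG − F²) = sqrt(u^2 + 16). At (u, v) = (3, 2*pi/5): 5.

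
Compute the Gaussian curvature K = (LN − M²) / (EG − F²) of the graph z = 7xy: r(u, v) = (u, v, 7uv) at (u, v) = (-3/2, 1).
K = -784/410881

Coefficients of the first fundamental form: E = 49*v^2 + 1, F = 49*u*v, G = 49*u^2 + 1.
Coefficients of the second fundamental form: L = 0, M = 7/sqrt(49*u^2 + 49*v^2 + 1), N = 0.
Assemble K = (LN − M²)/(EG − F²) = -49/(2401*u^4 + 4802*u^2*v^2 + 98*u^2 + 2401*v^4 + 98*v^2 + 1). At (u, v) = (-3/2, 1): K = -784/410881.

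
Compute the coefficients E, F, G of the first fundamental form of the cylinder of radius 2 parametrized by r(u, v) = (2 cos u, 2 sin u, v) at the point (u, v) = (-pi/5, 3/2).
E = 4;  F = 0;  G = 1

Partials: r_u = (-2*sin(u), 2*cos(u), 0), r_v = (0, 0, 1). As functions of (u, v):
  E = r_u · r_u = 4,
  F = r_u · r_v = 0,
  G = r_v · r_v = 1.
Evaluating at (u, v) = (-pi/5, 3/2): E = 4, F = 0, G = 1.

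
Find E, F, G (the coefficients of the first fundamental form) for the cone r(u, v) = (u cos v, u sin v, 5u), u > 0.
E = 26;  F = 0;  G = u^2

Compute partials: r_u = (cos(v), sin(v), 5), r_v = (-u*sin(v), u*cos(v), 0). Then
  E = r_u · r_u = 26,
  F = r_u · r_v = 0,
  G = r_v · r_v = u^2.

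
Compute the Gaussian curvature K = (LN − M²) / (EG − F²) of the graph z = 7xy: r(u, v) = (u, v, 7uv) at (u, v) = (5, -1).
K = -49/1625625

Coefficients of the first fundamental form: E = 49*v^2 + 1, F = 49*u*v, G = 49*u^2 + 1.
Coefficients of the second fundamental form: L = 0, M = 7/sqrt(49*u^2 + 49*v^2 + 1), N = 0.
Assemble K = (LN − M²)/(EG − F²) = -49/(2401*u^4 + 4802*u^2*v^2 + 98*u^2 + 2401*v^4 + 98*v^2 + 1). At (u, v) = (5, -1): K = -49/1625625.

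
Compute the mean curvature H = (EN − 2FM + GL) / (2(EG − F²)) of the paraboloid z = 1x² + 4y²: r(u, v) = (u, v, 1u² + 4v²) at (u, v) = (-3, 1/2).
H = 165*sqrt(53)/2809

With E = 4*u^2 + 1, F = 16*u*v, G = 64*v^2 + 1, L = 2/sqrt(4*u^2 + 64*v^2 + 1), M = 0, N = 8/sqrt(4*u^2 + 64*v^2 + 1), assemble
  H = (EN − 2FM + GL) / (2(EG − F²)) = (16*u^2 + 64*v^2 + 5)/(4*u^2 + 64*v^2 + 1)^(3/2).
At (u, v) = (-3, 1/2): H = 165*sqrt(53)/2809.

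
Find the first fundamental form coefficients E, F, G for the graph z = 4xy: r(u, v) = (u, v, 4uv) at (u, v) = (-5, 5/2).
E = 101;  F = -200;  G = 401

Partials: r_u = (1, 0, 4*v), r_v = (0, 1, 4*u). As functions of (u, v):
  E = r_u · r_u = 16*v^2 + 1,
  F = r_u · r_v = 16*u*v,
  G = r_v · r_v = 16*u^2 + 1.
Evaluating at (u, v) = (-5, 5/2): E = 101, F = -200, G = 401.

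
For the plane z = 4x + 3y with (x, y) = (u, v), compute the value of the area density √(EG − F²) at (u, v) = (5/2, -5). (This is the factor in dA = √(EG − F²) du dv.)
√(EG − F²)|_{(5/2, -5)} = sqrt(26)

E = 17, F = 12, G = 10, so EG − F² = 26. Taking the positive square root: √(EG − F²) = sqrt(26). At (u, v) = (5/2, -5): sqrt(26).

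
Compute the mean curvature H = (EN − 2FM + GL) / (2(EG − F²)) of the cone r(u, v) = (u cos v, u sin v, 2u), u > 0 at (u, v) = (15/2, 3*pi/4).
H = 2*sqrt(5)/75

With E = 5, F = 0, G = u^2, L = 0, M = 0, N = 2*sqrt(5)*u^2/(5*Abs(u)), assemble
  H = (EN − 2FM + GL) / (2(EG − F²)) = sqrt(5)/(5*Abs(u)).
At (u, v) = (15/2, 3*pi/4): H = 2*sqrt(5)/75.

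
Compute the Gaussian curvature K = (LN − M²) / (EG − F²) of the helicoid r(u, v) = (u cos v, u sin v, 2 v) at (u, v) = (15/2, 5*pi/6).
K = -64/58081

Coefficients of the first fundamental form: E = 1, F = 0, G = u^2 + 4.
Coefficients of the second fundamental form: L = 0, M = -2/sqrt(u^2 + 4), N = 0.
Assemble K = (LN − M²)/(EG − F²) = -4/(u^2 + 4)^2. At (u, v) = (15/2, 5*pi/6): K = -64/58081.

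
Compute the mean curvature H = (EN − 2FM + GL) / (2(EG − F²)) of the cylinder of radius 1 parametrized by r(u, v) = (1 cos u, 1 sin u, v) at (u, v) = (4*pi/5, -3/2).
H = -1/2

With E = 1, F = 0, G = 1, L = -1, M = 0, N = 0, assemble
  H = (EN − 2FM + GL) / (2(EG − F²)) = -1/2.
At (u, v) = (4*pi/5, -3/2): H = -1/2.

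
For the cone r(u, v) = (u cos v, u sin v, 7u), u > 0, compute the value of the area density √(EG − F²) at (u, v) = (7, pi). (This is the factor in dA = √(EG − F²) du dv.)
√(EG − F²)|_{(7, pi)} = 35*sqrt(2)

E = 50, F = 0, G = u^2, so EG − F² = 50*u^2. Taking the positive square root: √(EG − F²) = 5*sqrt(2)*Abs(u). At (u, v) = (7, pi): 35*sqrt(2).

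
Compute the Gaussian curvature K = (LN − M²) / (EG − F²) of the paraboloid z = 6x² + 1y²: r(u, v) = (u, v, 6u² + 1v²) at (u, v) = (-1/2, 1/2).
K = 6/361

Coefficients of the first fundamental form: E = 144*u^2 + 1, F = 24*u*v, G = 4*v^2 + 1.
Coefficients of the second fundamental form: L = 12/sqrt(144*u^2 + 4*v^2 + 1), M = 0, N = 2/sqrt(144*u^2 + 4*v^2 + 1).
Assemble K = (LN − M²)/(EG − F²) = 24/(20736*u^4 + 1152*u^2*v^2 + 288*u^2 + 16*v^4 + 8*v^2 + 1). At (u, v) = (-1/2, 1/2): K = 6/361.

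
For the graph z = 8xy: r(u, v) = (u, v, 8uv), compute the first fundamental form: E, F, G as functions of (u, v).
E = 64*v^2 + 1;  F = 64*u*v;  G = 64*u^2 + 1

Compute partials: r_u = (1, 0, 8*v), r_v = (0, 1, 8*u). Then
  E = r_u · r_u = 64*v^2 + 1,
  F = r_u · r_v = 64*u*v,
  G = r_v · r_v = 64*u^2 + 1.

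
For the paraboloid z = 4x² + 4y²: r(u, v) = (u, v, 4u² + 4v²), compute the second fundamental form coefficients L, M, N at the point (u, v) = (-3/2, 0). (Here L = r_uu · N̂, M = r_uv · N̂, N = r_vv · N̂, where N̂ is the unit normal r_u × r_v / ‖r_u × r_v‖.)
L = 8*sqrt(145)/145;  M = 0;  N = 8*sqrt(145)/145

Compute the unit normal N̂(u, v) = (-8*u/sqrt(64*u^2 + 64*v^2 + 1), -8*v/sqrt(64*u^2 + 64*v^2 + 1), 1/sqrt(64*u^2 + 64*v^2 + 1)), and the second partials r_uu, r_uv, r_vv. Take dot products:
  L(u, v) = r_uu · N̂ = 8/sqrt(64*u^2 + 64*v^2 + 1),
  M(u, v) = r_uv · N̂ = 0,
  N(u, v) = r_vv · N̂ = 8/sqrt(64*u^2 + 64*v^2 + 1).
Evaluating at (u, v) = (-3/2, 0):
  L = 8*sqrt(145)/145, M = 0, N = 8*sqrt(145)/145.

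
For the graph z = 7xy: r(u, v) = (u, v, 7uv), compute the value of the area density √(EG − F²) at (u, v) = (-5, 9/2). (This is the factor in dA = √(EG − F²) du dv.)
√(EG − F²)|_{(-5, 9/2)} = sqrt(8873)/2

E = 49*v^2 + 1, F = 49*u*v, G = 49*u^2 + 1, so EG − F² = 49*u^2 + 49*v^2 + 1. Taking the positive square root: √(EG − F²) = sqrt(49*u^2 + 49*v^2 + 1). At (u, v) = (-5, 9/2): sqrt(8873)/2.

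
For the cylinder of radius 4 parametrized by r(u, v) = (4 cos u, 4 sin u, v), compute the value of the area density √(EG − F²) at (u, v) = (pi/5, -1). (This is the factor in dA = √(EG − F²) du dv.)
√(EG − F²)|_{(pi/5, -1)} = 4

E = 16, F = 0, G = 1, so EG − F² = 16. Taking the positive square root: √(EG − F²) = 4. At (u, v) = (pi/5, -1): 4.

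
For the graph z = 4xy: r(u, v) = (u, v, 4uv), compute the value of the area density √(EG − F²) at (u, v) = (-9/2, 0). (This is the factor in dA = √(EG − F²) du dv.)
√(EG − F²)|_{(-9/2, 0)} = 5*sqrt(13)

E = 16*v^2 + 1, F = 16*u*v, G = 16*u^2 + 1, so EG − F² = 16*u^2 + 16*v^2 + 1. Taking the positive square root: √(EG − F²) = sqrt(16*u^2 + 16*v^2 + 1). At (u, v) = (-9/2, 0): 5*sqrt(13).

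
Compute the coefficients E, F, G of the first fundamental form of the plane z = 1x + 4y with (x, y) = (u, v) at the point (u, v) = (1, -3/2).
E = 2;  F = 4;  G = 17

Partials: r_u = (1, 0, 1), r_v = (0, 1, 4). As functions of (u, v):
  E = r_u · r_u = 2,
  F = r_u · r_v = 4,
  G = r_v · r_v = 17.
Evaluating at (u, v) = (1, -3/2): E = 2, F = 4, G = 17.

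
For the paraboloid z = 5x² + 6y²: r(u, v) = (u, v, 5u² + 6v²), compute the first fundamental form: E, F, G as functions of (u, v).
E = 100*u^2 + 1;  F = 120*u*v;  G = 144*v^2 + 1

Compute partials: r_u = (1, 0, 10*u), r_v = (0, 1, 12*v). Then
  E = r_u · r_u = 100*u^2 + 1,
  F = r_u · r_v = 120*u*v,
  G = r_v · r_v = 144*v^2 + 1.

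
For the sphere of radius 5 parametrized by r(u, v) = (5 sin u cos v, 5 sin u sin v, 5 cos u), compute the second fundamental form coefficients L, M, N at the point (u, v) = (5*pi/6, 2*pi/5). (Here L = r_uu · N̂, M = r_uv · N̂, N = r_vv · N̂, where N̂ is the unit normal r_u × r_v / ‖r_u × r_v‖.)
L = -5;  M = 0;  N = -5/4

Compute the unit normal N̂(u, v) = (sin(u)^2*cos(v)/Abs(sin(u)), sin(u)^2*sin(v)/Abs(sin(u)), sin(2*u)/(2*Abs(sin(u)))), and the second partials r_uu, r_uv, r_vv. Take dot products:
  L(u, v) = r_uu · N̂ = -5*sin(u)/Abs(sin(u)),
  M(u, v) = r_uv · N̂ = 0,
  N(u, v) = r_vv · N̂ = -5*sin(u)^3/Abs(sin(u)).
Evaluating at (u, v) = (5*pi/6, 2*pi/5):
  L = -5, M = 0, N = -5/4.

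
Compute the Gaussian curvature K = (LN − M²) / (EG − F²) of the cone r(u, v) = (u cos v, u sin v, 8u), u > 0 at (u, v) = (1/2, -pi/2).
K = 0

Coefficients of the first fundamental form: E = 65, F = 0, G = u^2.
Coefficients of the second fundamental form: L = 0, M = 0, N = 8*sqrt(65)*u^2/(65*Abs(u)).
Assemble K = (LN − M²)/(EG − F²) = 0. At (u, v) = (1/2, -pi/2): K = 0.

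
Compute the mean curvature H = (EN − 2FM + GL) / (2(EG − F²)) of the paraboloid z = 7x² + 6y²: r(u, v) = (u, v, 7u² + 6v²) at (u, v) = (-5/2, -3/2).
H = 9631*sqrt(62)/480500

With E = 196*u^2 + 1, F = 168*u*v, G = 144*v^2 + 1, L = 14/sqrt(196*u^2 + 144*v^2 + 1), M = 0, N = 12/sqrt(196*u^2 + 144*v^2 + 1), assemble
  H = (EN − 2FM + GL) / (2(EG − F²)) = (1176*u^2 + 1008*v^2 + 13)/(196*u^2 + 144*v^2 + 1)^(3/2).
At (u, v) = (-5/2, -3/2): H = 9631*sqrt(62)/480500.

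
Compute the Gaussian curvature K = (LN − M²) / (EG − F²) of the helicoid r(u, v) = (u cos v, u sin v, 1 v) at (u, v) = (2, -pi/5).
K = -1/25

Coefficients of the first fundamental form: E = 1, F = 0, G = u^2 + 1.
Coefficients of the second fundamental form: L = 0, M = -1/sqrt(u^2 + 1), N = 0.
Assemble K = (LN − M²)/(EG − F²) = -1/(u^2 + 1)^2. At (u, v) = (2, -pi/5): K = -1/25.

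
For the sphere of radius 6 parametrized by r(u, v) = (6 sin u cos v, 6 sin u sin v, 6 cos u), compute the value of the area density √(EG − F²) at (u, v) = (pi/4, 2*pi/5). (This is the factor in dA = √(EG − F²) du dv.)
√(EG − F²)|_{(pi/4, 2*pi/5)} = 18*sqrt(2)

E = 36, F = 0, G = 36*sin(u)^2, so EG − F² = 1296*sin(u)^2. Taking the positive square root: √(EG − F²) = 36*Abs(sin(u)). At (u, v) = (pi/4, 2*pi/5): 18*sqrt(2).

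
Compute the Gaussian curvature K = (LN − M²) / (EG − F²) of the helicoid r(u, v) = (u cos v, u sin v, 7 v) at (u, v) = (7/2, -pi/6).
K = -16/1225

Coefficients of the first fundamental form: E = 1, F = 0, G = u^2 + 49.
Coefficients of the second fundamental form: L = 0, M = -7/sqrt(u^2 + 49), N = 0.
Assemble K = (LN − M²)/(EG − F²) = -49/(u^2 + 49)^2. At (u, v) = (7/2, -pi/6): K = -16/1225.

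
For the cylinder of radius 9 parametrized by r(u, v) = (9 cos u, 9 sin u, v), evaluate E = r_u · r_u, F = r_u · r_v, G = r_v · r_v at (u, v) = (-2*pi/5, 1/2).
E = 81;  F = 0;  G = 1

Partials: r_u = (-9*sin(u), 9*cos(u), 0), r_v = (0, 0, 1). As functions of (u, v):
  E = r_u · r_u = 81,
  F = r_u · r_v = 0,
  G = r_v · r_v = 1.
Evaluating at (u, v) = (-2*pi/5, 1/2): E = 81, F = 0, G = 1.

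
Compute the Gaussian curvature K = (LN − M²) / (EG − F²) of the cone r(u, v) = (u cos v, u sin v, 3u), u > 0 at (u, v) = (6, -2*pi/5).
K = 0

Coefficients of the first fundamental form: E = 10, F = 0, G = u^2.
Coefficients of the second fundamental form: L = 0, M = 0, N = 3*sqrt(10)*u^2/(10*Abs(u)).
Assemble K = (LN − M²)/(EG − F²) = 0. At (u, v) = (6, -2*pi/5): K = 0.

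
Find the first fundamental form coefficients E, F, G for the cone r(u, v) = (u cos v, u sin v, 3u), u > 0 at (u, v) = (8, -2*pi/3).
E = 10;  F = 0;  G = 64

Partials: r_u = (cos(v), sin(v), 3), r_v = (-u*sin(v), u*cos(v), 0). As functions of (u, v):
  E = r_u · r_u = 10,
  F = r_u · r_v = 0,
  G = r_v · r_v = u^2.
Evaluating at (u, v) = (8, -2*pi/3): E = 10, F = 0, G = 64.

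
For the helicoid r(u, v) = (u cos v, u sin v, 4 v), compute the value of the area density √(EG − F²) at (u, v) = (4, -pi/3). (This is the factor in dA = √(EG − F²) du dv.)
√(EG − F²)|_{(4, -pi/3)} = 4*sqrt(2)

E = 1, F = 0, G = u^2 + 16, so EG − F² = u^2 + 16. Taking the positive square root: √(EG − F²) = sqrt(u^2 + 16). At (u, v) = (4, -pi/3): 4*sqrt(2).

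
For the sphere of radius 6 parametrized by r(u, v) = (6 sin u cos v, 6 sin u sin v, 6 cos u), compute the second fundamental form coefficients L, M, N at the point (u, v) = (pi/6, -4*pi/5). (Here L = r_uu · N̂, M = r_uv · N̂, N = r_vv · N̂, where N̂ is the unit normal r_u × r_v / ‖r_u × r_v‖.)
L = -6;  M = 0;  N = -3/2

Compute the unit normal N̂(u, v) = (sin(u)^2*cos(v)/Abs(sin(u)), sin(u)^2*sin(v)/Abs(sin(u)), sin(2*u)/(2*Abs(sin(u)))), and the second partials r_uu, r_uv, r_vv. Take dot products:
  L(u, v) = r_uu · N̂ = -6*sin(u)/Abs(sin(u)),
  M(u, v) = r_uv · N̂ = 0,
  N(u, v) = r_vv · N̂ = -6*sin(u)^3/Abs(sin(u)).
Evaluating at (u, v) = (pi/6, -4*pi/5):
  L = -6, M = 0, N = -3/2.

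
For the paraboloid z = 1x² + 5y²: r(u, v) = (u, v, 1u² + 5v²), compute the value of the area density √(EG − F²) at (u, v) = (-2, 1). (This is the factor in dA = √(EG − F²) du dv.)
√(EG − F²)|_{(-2, 1)} = 3*sqrt(13)

E = 4*u^2 + 1, F = 20*u*v, G = 100*v^2 + 1, so EG − F² = 4*u^2 + 100*v^2 + 1. Taking the positive square root: √(EG − F²) = sqrt(4*u^2 + 100*v^2 + 1). At (u, v) = (-2, 1): 3*sqrt(13).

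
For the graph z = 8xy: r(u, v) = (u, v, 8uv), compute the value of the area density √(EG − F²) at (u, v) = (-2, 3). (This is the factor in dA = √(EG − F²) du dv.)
√(EG − F²)|_{(-2, 3)} = 7*sqrt(17)

E = 64*v^2 + 1, F = 64*u*v, G = 64*u^2 + 1, so EG − F² = 64*u^2 + 64*v^2 + 1. Taking the positive square root: √(EG − F²) = sqrt(64*u^2 + 64*v^2 + 1). At (u, v) = (-2, 3): 7*sqrt(17).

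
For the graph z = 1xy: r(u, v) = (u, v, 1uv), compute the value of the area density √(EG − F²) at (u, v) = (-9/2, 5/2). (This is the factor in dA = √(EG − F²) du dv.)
√(EG − F²)|_{(-9/2, 5/2)} = sqrt(110)/2

E = v^2 + 1, F = u*v, G = u^2 + 1, so EG − F² = u^2 + v^2 + 1. Taking the positive square root: √(EG − F²) = sqrt(u^2 + v^2 + 1). At (u, v) = (-9/2, 5/2): sqrt(110)/2.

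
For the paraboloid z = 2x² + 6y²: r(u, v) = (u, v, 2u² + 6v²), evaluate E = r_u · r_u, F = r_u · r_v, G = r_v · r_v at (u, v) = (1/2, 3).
E = 5;  F = 72;  G = 1297

Partials: r_u = (1, 0, 4*u), r_v = (0, 1, 12*v). As functions of (u, v):
  E = r_u · r_u = 16*u^2 + 1,
  F = r_u · r_v = 48*u*v,
  G = r_v · r_v = 144*v^2 + 1.
Evaluating at (u, v) = (1/2, 3): E = 5, F = 72, G = 1297.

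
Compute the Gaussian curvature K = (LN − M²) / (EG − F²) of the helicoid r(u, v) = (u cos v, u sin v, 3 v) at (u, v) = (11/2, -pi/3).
K = -144/24649

Coefficients of the first fundamental form: E = 1, F = 0, G = u^2 + 9.
Coefficients of the second fundamental form: L = 0, M = -3/sqrt(u^2 + 9), N = 0.
Assemble K = (LN − M²)/(EG − F²) = -9/(u^2 + 9)^2. At (u, v) = (11/2, -pi/3): K = -144/24649.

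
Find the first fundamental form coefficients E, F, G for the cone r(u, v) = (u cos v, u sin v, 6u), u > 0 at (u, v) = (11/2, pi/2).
E = 37;  F = 0;  G = 121/4

Partials: r_u = (cos(v), sin(v), 6), r_v = (-u*sin(v), u*cos(v), 0). As functions of (u, v):
  E = r_u · r_u = 37,
  F = r_u · r_v = 0,
  G = r_v · r_v = u^2.
Evaluating at (u, v) = (11/2, pi/2): E = 37, F = 0, G = 121/4.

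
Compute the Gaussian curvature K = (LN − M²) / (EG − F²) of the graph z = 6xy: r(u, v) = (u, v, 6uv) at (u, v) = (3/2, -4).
K = -9/108241

Coefficients of the first fundamental form: E = 36*v^2 + 1, F = 36*u*v, G = 36*u^2 + 1.
Coefficients of the second fundamental form: L = 0, M = 6/sqrt(36*u^2 + 36*v^2 + 1), N = 0.
Assemble K = (LN − M²)/(EG − F²) = -36/(1296*u^4 + 2592*u^2*v^2 + 72*u^2 + 1296*v^4 + 72*v^2 + 1). At (u, v) = (3/2, -4): K = -9/108241.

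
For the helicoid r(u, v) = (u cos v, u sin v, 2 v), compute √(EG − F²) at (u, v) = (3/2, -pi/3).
√(EG − F²)|_{(3/2, -pi/3)} = 5/2

E = 1, F = 0, G = u^2 + 4; EG − F² = u^2 + 4; √(EG − F²) = sqrt(u^2 + 4). At the given point: 5/2.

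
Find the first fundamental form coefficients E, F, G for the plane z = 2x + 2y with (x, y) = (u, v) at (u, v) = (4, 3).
E = 5;  F = 4;  G = 5

Partials: r_u = (1, 0, 2), r_v = (0, 1, 2). As functions of (u, v):
  E = r_u · r_u = 5,
  F = r_u · r_v = 4,
  G = r_v · r_v = 5.
Evaluating at (u, v) = (4, 3): E = 5, F = 4, G = 5.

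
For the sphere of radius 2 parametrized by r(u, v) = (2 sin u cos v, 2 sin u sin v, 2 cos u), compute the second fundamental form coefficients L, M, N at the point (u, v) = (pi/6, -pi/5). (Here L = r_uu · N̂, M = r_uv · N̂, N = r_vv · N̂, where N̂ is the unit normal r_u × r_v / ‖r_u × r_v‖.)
L = -2;  M = 0;  N = -1/2

Compute the unit normal N̂(u, v) = (sin(u)^2*cos(v)/Abs(sin(u)), sin(u)^2*sin(v)/Abs(sin(u)), sin(2*u)/(2*Abs(sin(u)))), and the second partials r_uu, r_uv, r_vv. Take dot products:
  L(u, v) = r_uu · N̂ = -2*sin(u)/Abs(sin(u)),
  M(u, v) = r_uv · N̂ = 0,
  N(u, v) = r_vv · N̂ = -2*sin(u)^3/Abs(sin(u)).
Evaluating at (u, v) = (pi/6, -pi/5):
  L = -2, M = 0, N = -1/2.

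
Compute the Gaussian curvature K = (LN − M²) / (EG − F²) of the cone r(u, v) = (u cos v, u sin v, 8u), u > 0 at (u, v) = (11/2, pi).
K = 0

Coefficients of the first fundamental form: E = 65, F = 0, G = u^2.
Coefficients of the second fundamental form: L = 0, M = 0, N = 8*sqrt(65)*u^2/(65*Abs(u)).
Assemble K = (LN − M²)/(EG − F²) = 0. At (u, v) = (11/2, pi): K = 0.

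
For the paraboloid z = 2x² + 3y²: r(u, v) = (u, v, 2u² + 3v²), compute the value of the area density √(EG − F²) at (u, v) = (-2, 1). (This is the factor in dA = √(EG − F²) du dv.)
√(EG − F²)|_{(-2, 1)} = sqrt(101)

E = 16*u^2 + 1, F = 24*u*v, G = 36*v^2 + 1, so EG − F² = 16*u^2 + 36*v^2 + 1. Taking the positive square root: √(EG − F²) = sqrt(16*u^2 + 36*v^2 + 1). At (u, v) = (-2, 1): sqrt(101).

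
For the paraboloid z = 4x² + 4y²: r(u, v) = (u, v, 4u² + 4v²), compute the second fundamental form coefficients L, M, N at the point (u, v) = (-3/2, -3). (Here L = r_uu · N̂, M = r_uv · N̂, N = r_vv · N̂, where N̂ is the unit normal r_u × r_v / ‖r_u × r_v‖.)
L = 8*sqrt(721)/721;  M = 0;  N = 8*sqrt(721)/721

Compute the unit normal N̂(u, v) = (-8*u/sqrt(64*u^2 + 64*v^2 + 1), -8*v/sqrt(64*u^2 + 64*v^2 + 1), 1/sqrt(64*u^2 + 64*v^2 + 1)), and the second partials r_uu, r_uv, r_vv. Take dot products:
  L(u, v) = r_uu · N̂ = 8/sqrt(64*u^2 + 64*v^2 + 1),
  M(u, v) = r_uv · N̂ = 0,
  N(u, v) = r_vv · N̂ = 8/sqrt(64*u^2 + 64*v^2 + 1).
Evaluating at (u, v) = (-3/2, -3):
  L = 8*sqrt(721)/721, M = 0, N = 8*sqrt(721)/721.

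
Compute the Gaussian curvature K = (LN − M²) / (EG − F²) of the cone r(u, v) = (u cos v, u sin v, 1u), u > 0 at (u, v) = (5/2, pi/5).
K = 0

Coefficients of the first fundamental form: E = 2, F = 0, G = u^2.
Coefficients of the second fundamental form: L = 0, M = 0, N = sqrt(2)*u^2/(2*Abs(u)).
Assemble K = (LN − M²)/(EG − F²) = 0. At (u, v) = (5/2, pi/5): K = 0.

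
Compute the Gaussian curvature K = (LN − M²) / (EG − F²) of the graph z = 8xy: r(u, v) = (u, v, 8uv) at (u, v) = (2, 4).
K = -64/1640961

Coefficients of the first fundamental form: E = 64*v^2 + 1, F = 64*u*v, G = 64*u^2 + 1.
Coefficients of the second fundamental form: L = 0, M = 8/sqrt(64*u^2 + 64*v^2 + 1), N = 0.
Assemble K = (LN − M²)/(EG − F²) = -64/(4096*u^4 + 8192*u^2*v^2 + 128*u^2 + 4096*v^4 + 128*v^2 + 1). At (u, v) = (2, 4): K = -64/1640961.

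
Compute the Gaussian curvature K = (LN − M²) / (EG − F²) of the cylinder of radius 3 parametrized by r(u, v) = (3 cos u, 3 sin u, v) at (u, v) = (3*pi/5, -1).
K = 0

Coefficients of the first fundamental form: E = 9, F = 0, G = 1.
Coefficients of the second fundamental form: L = -3, M = 0, N = 0.
Assemble K = (LN − M²)/(EG − F²) = 0. At (u, v) = (3*pi/5, -1): K = 0.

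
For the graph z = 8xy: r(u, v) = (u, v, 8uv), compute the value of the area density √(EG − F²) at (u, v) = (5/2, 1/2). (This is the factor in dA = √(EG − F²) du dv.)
√(EG − F²)|_{(5/2, 1/2)} = sqrt(417)

E = 64*v^2 + 1, F = 64*u*v, G = 64*u^2 + 1, so EG − F² = 64*u^2 + 64*v^2 + 1. Taking the positive square root: √(EG − F²) = sqrt(64*u^2 + 64*v^2 + 1). At (u, v) = (5/2, 1/2): sqrt(417).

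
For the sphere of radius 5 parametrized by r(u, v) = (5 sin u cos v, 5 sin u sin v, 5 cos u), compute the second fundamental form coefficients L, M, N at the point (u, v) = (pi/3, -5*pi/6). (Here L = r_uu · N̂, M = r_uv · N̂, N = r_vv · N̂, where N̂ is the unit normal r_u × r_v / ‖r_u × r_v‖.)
L = -5;  M = 0;  N = -15/4

Compute the unit normal N̂(u, v) = (sin(u)^2*cos(v)/Abs(sin(u)), sin(u)^2*sin(v)/Abs(sin(u)), sin(2*u)/(2*Abs(sin(u)))), and the second partials r_uu, r_uv, r_vv. Take dot products:
  L(u, v) = r_uu · N̂ = -5*sin(u)/Abs(sin(u)),
  M(u, v) = r_uv · N̂ = 0,
  N(u, v) = r_vv · N̂ = -5*sin(u)^3/Abs(sin(u)).
Evaluating at (u, v) = (pi/3, -5*pi/6):
  L = -5, M = 0, N = -15/4.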